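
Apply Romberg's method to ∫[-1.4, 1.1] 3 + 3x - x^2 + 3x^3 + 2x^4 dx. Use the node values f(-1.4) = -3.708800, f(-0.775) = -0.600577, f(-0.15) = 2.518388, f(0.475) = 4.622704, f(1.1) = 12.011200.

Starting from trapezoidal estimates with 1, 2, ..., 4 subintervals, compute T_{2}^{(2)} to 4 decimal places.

6.0290

T_{0}^{(0)} (trapezoid, 1 panel, h=2.5000): 10.378000
T_{1}^{(0)} (trapezoid, 2 panels, h=1.2500): 8.336985
T_{2}^{(0)} (trapezoid, 4 panels, h=0.6250): 6.682322
T_{1}^{(1)} = 8.336985 + (8.336985 − 10.378000)/3 = 7.656647
T_{2}^{(1)} = 6.682322 + (6.682322 − 8.336985)/3 = 6.130768
T_{2}^{(2)} = 6.130768 + (6.130768 − 7.656647)/15 = 6.029043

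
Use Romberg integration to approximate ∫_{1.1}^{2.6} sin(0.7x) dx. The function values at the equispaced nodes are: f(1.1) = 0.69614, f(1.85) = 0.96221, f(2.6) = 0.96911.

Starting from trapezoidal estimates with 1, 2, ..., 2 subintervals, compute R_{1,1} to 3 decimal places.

1.379

R_{0,0} (trapezoid, 1 panel, h=1.5000): 1.24894
R_{1,0} (trapezoid, 2 panels, h=0.7500): 1.34613
R_{1,1} = 1.34613 + (1.34613 − 1.24894)/3 = 1.37853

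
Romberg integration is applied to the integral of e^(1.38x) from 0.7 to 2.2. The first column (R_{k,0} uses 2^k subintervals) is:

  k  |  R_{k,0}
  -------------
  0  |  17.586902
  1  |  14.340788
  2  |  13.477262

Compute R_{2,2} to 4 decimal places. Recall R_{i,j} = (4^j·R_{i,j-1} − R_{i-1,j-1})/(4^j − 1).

13.1848

Richardson extrapolation on the trapezoidal column (denominator 4−1=3):
R_{1,1} = (4·14.340788 − 17.586902) / 3 = 13.258750
R_{2,1} = 13.477262 + (13.477262 − 14.340788)/3 = 13.189420
R_{2,2} = (16·13.189420 − 13.258750) / 15 = 13.184798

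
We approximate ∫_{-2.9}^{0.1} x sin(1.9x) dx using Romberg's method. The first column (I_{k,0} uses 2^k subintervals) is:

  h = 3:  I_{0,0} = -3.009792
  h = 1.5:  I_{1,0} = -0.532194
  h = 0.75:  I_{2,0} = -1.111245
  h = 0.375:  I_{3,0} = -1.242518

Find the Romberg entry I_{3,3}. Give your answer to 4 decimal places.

-1.2831

I_{1,1} = (4·(-0.532194) − (-3.009792)) / 3 = 0.293672
I_{2,1} = (4·(-1.111245) − (-0.532194)) / 3 = -1.304262
I_{3,1} = (4·(-1.242518) − (-1.111245)) / 3 = -1.286276
I_{2,2} = (16·(-1.304262) − 0.293672) / 15 = -1.410791
I_{3,2} = (16·(-1.286276) − (-1.304262)) / 15 = -1.285077
I_{3,3} = -1.285077 + (-1.285077 − (-1.410791))/63 = -1.283082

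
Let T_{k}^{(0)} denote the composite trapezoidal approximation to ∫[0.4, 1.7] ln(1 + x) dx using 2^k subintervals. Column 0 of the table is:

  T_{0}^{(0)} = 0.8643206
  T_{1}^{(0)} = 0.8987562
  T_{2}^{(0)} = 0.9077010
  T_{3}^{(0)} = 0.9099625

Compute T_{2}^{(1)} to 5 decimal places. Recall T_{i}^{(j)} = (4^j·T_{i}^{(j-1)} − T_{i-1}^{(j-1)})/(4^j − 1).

0.91068

T_{2}^{(1)} = 0.9077010 + (0.9077010 − 0.8987562)/3 = 0.9106826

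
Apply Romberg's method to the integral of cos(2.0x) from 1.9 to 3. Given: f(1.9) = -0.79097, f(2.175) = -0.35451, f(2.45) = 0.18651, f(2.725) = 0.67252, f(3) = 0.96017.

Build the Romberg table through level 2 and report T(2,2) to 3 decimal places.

0.166

T(0,0) (trapezoid, 1 panel, h=1.1000): 0.09306
T(1,0) (trapezoid, 2 panels, h=0.5500): 0.14911
T(2,0) (trapezoid, 4 panels, h=0.2750): 0.16201
T(1,1) = 0.14911 + (0.14911 − 0.09306)/3 = 0.16779
T(2,1) = 0.16201 + (0.16201 − 0.14911)/3 = 0.16631
T(2,2) = 0.16631 + (0.16631 − 0.16779)/15 = 0.16621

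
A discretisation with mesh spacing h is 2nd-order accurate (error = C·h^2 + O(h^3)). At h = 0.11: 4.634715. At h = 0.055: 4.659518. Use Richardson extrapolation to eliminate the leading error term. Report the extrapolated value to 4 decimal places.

4.6678

Extrapolated value = (4·A(h/2) − A(h)) / (4 − 1)
= (4·4.659518 − 4.634715) / 3
= 14.003357 / 3 = 4.667786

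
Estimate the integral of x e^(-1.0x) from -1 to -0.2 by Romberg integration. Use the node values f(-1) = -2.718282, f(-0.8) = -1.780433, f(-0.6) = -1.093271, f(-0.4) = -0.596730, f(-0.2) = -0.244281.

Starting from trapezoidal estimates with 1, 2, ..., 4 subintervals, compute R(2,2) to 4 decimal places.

R(0,0) (trapezoid, 1 panel, h=0.8000): -1.185025
R(1,0) (trapezoid, 2 panels, h=0.4000): -1.029821
R(2,0) (trapezoid, 4 panels, h=0.2000): -0.990343
R(1,1) = -1.029821 + (-1.029821 − (-1.185025))/3 = -0.978086
R(2,1) = -0.990343 + (-0.990343 − (-1.029821))/3 = -0.977184
R(2,2) = -0.977184 + (-0.977184 − (-0.978086))/15 = -0.977124

-0.9771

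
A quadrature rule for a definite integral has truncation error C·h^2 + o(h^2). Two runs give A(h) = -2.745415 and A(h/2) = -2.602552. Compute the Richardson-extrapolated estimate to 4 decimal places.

The leading error scales as h^2; refining by a factor of 2 reduces it by 2^2 = 4.
Extrapolated value = (4·A(h/2) − A(h)) / (4 − 1)
= (4·(-2.602552) − (-2.745415)) / 3
= -7.664793 / 3 = -2.554931

-2.5549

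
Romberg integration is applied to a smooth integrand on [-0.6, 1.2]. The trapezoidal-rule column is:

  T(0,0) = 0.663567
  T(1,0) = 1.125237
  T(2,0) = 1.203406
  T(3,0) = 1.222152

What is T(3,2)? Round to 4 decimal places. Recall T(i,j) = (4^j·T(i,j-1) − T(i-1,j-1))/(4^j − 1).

1.2283

T(2,1) = 1.203406 + (1.203406 − 1.125237)/3 = 1.229462
T(3,1) = (4·1.222152 − 1.203406) / 3 = 1.228401
T(3,2) = (16·1.228401 − 1.229462) / 15 = 1.228330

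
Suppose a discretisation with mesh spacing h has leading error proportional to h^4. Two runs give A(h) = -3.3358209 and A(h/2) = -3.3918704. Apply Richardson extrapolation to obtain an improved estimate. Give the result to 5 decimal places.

The leading error scales as h^4; refining by a factor of 2 reduces it by 2^4 = 16.
Extrapolated value = (16·A(h/2) − A(h)) / (16 − 1)
= (16·(-3.3918704) − (-3.3358209)) / 15
= -50.9341055 / 15 = -3.3956070

-3.39561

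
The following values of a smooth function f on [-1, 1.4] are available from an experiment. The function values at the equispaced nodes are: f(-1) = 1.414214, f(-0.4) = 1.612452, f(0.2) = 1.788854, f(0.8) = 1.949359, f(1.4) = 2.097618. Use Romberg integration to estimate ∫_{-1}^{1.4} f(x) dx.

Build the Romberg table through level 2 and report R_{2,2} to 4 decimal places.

R_{0,0} (trapezoid, 1 panel, h=2.4000): 4.214198
R_{1,0} (trapezoid, 2 panels, h=1.2000): 4.253724
R_{2,0} (trapezoid, 4 panels, h=0.6000): 4.263949
R_{1,1} = 4.253724 + (4.253724 − 4.214198)/3 = 4.266899
R_{2,1} = 4.263949 + (4.263949 − 4.253724)/3 = 4.267357
R_{2,2} = 4.267357 + (4.267357 − 4.266899)/15 = 4.267388

4.2674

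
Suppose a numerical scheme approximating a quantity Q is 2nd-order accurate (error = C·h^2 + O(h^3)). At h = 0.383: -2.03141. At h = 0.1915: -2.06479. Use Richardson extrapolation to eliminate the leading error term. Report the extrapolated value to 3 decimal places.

-2.076

Extrapolated value = (4·A(h/2) − A(h)) / (4 − 1)
= (4·(-2.06479) − (-2.03141)) / 3
= -6.22775 / 3 = -2.07592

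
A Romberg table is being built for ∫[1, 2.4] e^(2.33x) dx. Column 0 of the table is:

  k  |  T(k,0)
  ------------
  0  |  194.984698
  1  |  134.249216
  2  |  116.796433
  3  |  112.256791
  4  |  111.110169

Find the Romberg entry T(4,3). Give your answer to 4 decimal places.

110.7269

Richardson extrapolation on the trapezoidal column (denominator 4−1=3):
T(2,1) = 116.796433 + (116.796433 − 134.249216)/3 = 110.978839
T(3,1) = 112.256791 + (112.256791 − 116.796433)/3 = 110.743577
T(4,1) = 111.110169 + (111.110169 − 112.256791)/3 = 110.727962
T(3,2) = (16·110.743577 − 110.978839) / 15 = 110.727893
T(4,2) = 110.727962 + (110.727962 − 110.743577)/15 = 110.726921
T(4,3) = (64·110.726921 − 110.727893) / 63 = 110.726906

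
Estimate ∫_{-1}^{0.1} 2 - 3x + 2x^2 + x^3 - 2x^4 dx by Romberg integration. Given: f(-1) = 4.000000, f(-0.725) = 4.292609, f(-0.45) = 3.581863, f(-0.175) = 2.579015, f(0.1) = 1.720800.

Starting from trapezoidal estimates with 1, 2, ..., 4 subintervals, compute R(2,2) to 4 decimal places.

3.7024

R(0,0) (trapezoid, 1 panel, h=1.1000): 3.146440
R(1,0) (trapezoid, 2 panels, h=0.5500): 3.543245
R(2,0) (trapezoid, 4 panels, h=0.2750): 3.661319
R(1,1) = 3.543245 + (3.543245 − 3.146440)/3 = 3.675513
R(2,1) = 3.661319 + (3.661319 − 3.543245)/3 = 3.700677
R(2,2) = 3.700677 + (3.700677 − 3.675513)/15 = 3.702355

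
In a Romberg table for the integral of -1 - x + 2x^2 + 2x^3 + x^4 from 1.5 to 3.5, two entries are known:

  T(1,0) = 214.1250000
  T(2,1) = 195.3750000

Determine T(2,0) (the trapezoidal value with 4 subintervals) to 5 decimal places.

From T(2,1) = (4·T(2,0) − T(1,0))/3, solve for T(2,0):
4·T(2,0) = 3·195.3750000 + 214.1250000 = 800.2500000
T(2,0) = 200.0625000

200.06250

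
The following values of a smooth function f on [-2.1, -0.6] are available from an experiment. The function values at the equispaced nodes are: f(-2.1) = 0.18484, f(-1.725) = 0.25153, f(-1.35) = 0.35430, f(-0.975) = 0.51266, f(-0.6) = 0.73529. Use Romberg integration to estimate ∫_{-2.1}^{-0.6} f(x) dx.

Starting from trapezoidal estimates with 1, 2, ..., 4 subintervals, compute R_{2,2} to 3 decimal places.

R_{0,0} (trapezoid, 1 panel, h=1.5000): 0.69010
R_{1,0} (trapezoid, 2 panels, h=0.7500): 0.61077
R_{2,0} (trapezoid, 4 panels, h=0.3750): 0.59196
R_{1,1} = 0.61077 + (0.61077 − 0.69010)/3 = 0.58433
R_{2,1} = 0.59196 + (0.59196 − 0.61077)/3 = 0.58569
R_{2,2} = 0.58569 + (0.58569 − 0.58433)/15 = 0.58578

0.586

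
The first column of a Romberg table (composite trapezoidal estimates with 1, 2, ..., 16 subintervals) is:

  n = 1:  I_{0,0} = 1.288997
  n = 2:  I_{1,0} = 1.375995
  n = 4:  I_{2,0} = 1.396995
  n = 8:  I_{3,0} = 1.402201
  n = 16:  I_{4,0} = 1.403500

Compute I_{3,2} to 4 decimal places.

1.4039

I_{2,1} = (4·1.396995 − 1.375995) / 3 = 1.403995
I_{3,1} = 1.402201 + (1.402201 − 1.396995)/3 = 1.403936
I_{3,2} = 1.403936 + (1.403936 − 1.403995)/15 = 1.403932
(Column j=1 coincides with Simpson's rule on the same nodes.)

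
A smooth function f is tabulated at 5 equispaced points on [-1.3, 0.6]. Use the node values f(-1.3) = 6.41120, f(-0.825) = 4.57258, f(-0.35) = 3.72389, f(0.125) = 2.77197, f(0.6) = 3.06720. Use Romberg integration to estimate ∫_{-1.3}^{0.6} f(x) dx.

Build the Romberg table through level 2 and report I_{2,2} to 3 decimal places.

7.306

I_{0,0} (trapezoid, 1 panel, h=1.9000): 9.00448
I_{1,0} (trapezoid, 2 panels, h=0.9500): 8.03994
I_{2,0} (trapezoid, 4 panels, h=0.4750): 7.50863
I_{1,1} = 8.03994 + (8.03994 − 9.00448)/3 = 7.71843
I_{2,1} = 7.50863 + (7.50863 − 8.03994)/3 = 7.33153
I_{2,2} = 7.33153 + (7.33153 − 7.71843)/15 = 7.30574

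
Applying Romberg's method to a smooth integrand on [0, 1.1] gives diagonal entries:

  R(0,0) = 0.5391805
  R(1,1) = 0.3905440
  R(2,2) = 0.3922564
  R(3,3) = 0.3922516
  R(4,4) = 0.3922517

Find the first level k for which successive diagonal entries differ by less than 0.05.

|R(1,1) − R(0,0)| = 0.1486365 ≥ 0.05
|R(2,2) − R(1,1)| = 0.0017124 < 0.05

k = 2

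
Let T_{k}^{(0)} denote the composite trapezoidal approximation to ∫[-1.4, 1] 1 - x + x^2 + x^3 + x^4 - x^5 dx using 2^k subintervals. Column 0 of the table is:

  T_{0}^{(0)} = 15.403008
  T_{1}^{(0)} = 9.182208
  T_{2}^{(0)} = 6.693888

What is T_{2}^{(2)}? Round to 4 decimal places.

T_{1}^{(1)} = (4·9.182208 − 15.403008) / 3 = 7.108608
T_{2}^{(1)} = (4·6.693888 − 9.182208) / 3 = 5.864448
T_{2}^{(2)} = 5.864448 + (5.864448 − 7.108608)/15 = 5.781504

5.7815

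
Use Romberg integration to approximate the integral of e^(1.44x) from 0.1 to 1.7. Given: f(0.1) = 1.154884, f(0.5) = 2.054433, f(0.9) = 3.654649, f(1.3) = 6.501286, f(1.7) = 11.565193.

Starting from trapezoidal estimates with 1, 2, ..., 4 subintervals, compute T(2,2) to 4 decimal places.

7.2299

T(0,0) (trapezoid, 1 panel, h=1.6000): 10.176062
T(1,0) (trapezoid, 2 panels, h=0.8000): 8.011750
T(2,0) (trapezoid, 4 panels, h=0.4000): 7.428163
T(1,1) = 8.011750 + (8.011750 − 10.176062)/3 = 7.290313
T(2,1) = 7.428163 + (7.428163 − 8.011750)/3 = 7.233634
T(2,2) = 7.233634 + (7.233634 − 7.290313)/15 = 7.229855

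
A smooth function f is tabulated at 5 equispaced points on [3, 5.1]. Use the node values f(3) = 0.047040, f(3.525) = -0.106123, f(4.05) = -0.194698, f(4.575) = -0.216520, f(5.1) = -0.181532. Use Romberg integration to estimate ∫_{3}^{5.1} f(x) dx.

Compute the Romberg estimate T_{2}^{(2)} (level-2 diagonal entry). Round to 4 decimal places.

-0.3174

T_{0}^{(0)} (trapezoid, 1 panel, h=2.1000): -0.141217
T_{1}^{(0)} (trapezoid, 2 panels, h=1.0500): -0.275041
T_{2}^{(0)} (trapezoid, 4 panels, h=0.5250): -0.306908
T_{1}^{(1)} = -0.275041 + (-0.275041 − (-0.141217))/3 = -0.319649
T_{2}^{(1)} = -0.306908 + (-0.306908 − (-0.275041))/3 = -0.317530
T_{2}^{(2)} = -0.317530 + (-0.317530 − (-0.319649))/15 = -0.317389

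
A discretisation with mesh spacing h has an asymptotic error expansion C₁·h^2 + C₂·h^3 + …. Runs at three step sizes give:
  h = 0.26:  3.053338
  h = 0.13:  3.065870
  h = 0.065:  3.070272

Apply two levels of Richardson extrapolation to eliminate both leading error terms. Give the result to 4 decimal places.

First eliminate the h^2 term (factor 2^2 = 4):
  B₁ = (4·3.065870 − 3.053338)/3 = 3.070047
  B₂ = (4·3.070272 − 3.065870)/3 = 3.071739
Then eliminate the h^3 term (factor 2^3 = 8):
  (8·3.071739 − 3.070047)/7 = 3.071981

3.0720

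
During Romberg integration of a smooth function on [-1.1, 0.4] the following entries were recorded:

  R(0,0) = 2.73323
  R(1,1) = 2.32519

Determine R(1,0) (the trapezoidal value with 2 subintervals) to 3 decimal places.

2.427

From R(1,1) = (4·R(1,0) − R(0,0))/3, solve for R(1,0):
4·R(1,0) = 3·2.32519 + 2.73323 = 9.70880
R(1,0) = 2.42720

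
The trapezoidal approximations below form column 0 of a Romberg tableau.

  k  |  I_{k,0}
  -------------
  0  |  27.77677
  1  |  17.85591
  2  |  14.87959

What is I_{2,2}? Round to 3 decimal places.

13.843

Richardson extrapolation on the trapezoidal column (denominator 4−1=3):
I_{1,1} = 17.85591 + (17.85591 − 27.77677)/3 = 14.54896
I_{2,1} = 14.87959 + (14.87959 − 17.85591)/3 = 13.88748
I_{2,2} = (16·13.88748 − 14.54896) / 15 = 13.84338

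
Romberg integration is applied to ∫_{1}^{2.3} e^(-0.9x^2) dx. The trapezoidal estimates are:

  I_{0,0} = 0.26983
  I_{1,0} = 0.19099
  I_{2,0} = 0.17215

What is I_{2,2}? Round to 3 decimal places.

I_{1,1} = 0.19099 + (0.19099 − 0.26983)/3 = 0.16471
I_{2,1} = 0.17215 + (0.17215 − 0.19099)/3 = 0.16587
I_{2,2} = (16·0.16587 − 0.16471) / 15 = 0.16595

0.166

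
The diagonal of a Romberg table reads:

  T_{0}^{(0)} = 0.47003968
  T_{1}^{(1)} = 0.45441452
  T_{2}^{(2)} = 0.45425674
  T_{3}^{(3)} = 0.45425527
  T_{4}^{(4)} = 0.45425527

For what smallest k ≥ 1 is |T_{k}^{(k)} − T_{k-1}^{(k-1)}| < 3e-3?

k = 2

|T_{1}^{(1)} − T_{0}^{(0)}| = 0.01562516 ≥ 3e-3
|T_{2}^{(2)} − T_{1}^{(1)}| = 0.00015778 < 3e-3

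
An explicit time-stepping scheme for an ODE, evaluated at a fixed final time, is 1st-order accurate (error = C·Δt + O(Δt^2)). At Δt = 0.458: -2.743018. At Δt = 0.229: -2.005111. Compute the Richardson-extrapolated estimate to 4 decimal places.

Extrapolated value = (2·A(Δt/2) − A(Δt)) / (2 − 1)
= (2·(-2.005111) − (-2.743018)) / 1
= -1.267204 / 1 = -1.267204

-1.2672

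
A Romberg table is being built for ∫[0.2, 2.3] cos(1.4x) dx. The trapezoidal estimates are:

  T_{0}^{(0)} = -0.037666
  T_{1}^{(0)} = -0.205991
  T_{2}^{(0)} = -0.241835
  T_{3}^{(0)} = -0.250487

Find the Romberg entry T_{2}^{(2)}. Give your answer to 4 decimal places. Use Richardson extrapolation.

Richardson extrapolation on the trapezoidal column (denominator 4−1=3):
T_{1}^{(1)} = (4·(-0.205991) − (-0.037666)) / 3 = -0.262099
T_{2}^{(1)} = -0.241835 + (-0.241835 − (-0.205991))/3 = -0.253783
T_{2}^{(2)} = (16·(-0.253783) − (-0.262099)) / 15 = -0.253229

-0.2532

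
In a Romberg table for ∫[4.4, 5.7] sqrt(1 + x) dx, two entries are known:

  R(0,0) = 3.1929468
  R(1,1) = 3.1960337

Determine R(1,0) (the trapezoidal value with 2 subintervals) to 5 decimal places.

From R(1,1) = (4·R(1,0) − R(0,0))/3, solve for R(1,0):
4·R(1,0) = 3·3.1960337 + 3.1929468 = 12.7810479
R(1,0) = 3.1952620

3.19526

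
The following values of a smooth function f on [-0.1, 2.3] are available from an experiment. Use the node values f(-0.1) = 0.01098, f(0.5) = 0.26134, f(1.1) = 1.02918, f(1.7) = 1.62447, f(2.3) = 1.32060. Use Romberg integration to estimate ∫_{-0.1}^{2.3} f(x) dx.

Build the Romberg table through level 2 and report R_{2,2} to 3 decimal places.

2.187

R_{0,0} (trapezoid, 1 panel, h=2.4000): 1.59790
R_{1,0} (trapezoid, 2 panels, h=1.2000): 2.03396
R_{2,0} (trapezoid, 4 panels, h=0.6000): 2.14847
R_{1,1} = 2.03396 + (2.03396 − 1.59790)/3 = 2.17931
R_{2,1} = 2.14847 + (2.14847 − 2.03396)/3 = 2.18664
R_{2,2} = 2.18664 + (2.18664 − 2.17931)/15 = 2.18713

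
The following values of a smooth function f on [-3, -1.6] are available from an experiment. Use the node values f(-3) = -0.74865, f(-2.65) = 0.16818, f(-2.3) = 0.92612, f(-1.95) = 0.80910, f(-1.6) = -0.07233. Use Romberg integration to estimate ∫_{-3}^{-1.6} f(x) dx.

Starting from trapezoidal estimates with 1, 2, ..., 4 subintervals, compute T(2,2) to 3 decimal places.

T(0,0) (trapezoid, 1 panel, h=1.4000): -0.57469
T(1,0) (trapezoid, 2 panels, h=0.7000): 0.36094
T(2,0) (trapezoid, 4 panels, h=0.3500): 0.52252
T(1,1) = 0.36094 + (0.36094 − (-0.57469))/3 = 0.67282
T(2,1) = 0.52252 + (0.52252 − 0.36094)/3 = 0.57638
T(2,2) = 0.57638 + (0.57638 − 0.67282)/15 = 0.56995

0.570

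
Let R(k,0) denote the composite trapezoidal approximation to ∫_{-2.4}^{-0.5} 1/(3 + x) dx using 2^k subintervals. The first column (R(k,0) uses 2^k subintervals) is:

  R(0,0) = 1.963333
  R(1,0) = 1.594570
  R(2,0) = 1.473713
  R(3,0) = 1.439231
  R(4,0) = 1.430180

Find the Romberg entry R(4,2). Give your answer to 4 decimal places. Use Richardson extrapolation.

R(3,1) = (4·1.439231 − 1.473713) / 3 = 1.427737
R(4,1) = (4·1.430180 − 1.439231) / 3 = 1.427163
R(4,2) = 1.427163 + (1.427163 − 1.427737)/15 = 1.427125

1.4271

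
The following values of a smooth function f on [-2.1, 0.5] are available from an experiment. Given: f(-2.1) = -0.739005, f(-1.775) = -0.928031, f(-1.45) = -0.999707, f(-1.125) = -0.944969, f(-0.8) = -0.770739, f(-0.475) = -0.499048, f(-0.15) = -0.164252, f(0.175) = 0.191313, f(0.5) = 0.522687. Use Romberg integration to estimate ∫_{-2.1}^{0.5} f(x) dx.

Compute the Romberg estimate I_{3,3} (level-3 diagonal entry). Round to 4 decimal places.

-1.3875

I_{0,0} (trapezoid, 1 panel, h=2.6000): -0.281213
I_{1,0} (trapezoid, 2 panels, h=1.3000): -1.142567
I_{2,0} (trapezoid, 4 panels, h=0.6500): -1.327857
I_{3,0} (trapezoid, 8 panels, h=0.3250): -1.372667
I_{1,1} = -1.142567 + (-1.142567 − (-0.281213))/3 = -1.429685
I_{2,1} = -1.327857 + (-1.327857 − (-1.142567))/3 = -1.389620
I_{3,1} = -1.372667 + (-1.372667 − (-1.327857))/3 = -1.387604
I_{2,2} = -1.389620 + (-1.389620 − (-1.429685))/15 = -1.386949
I_{3,2} = -1.387604 + (-1.387604 − (-1.389620))/15 = -1.387470
I_{3,3} = -1.387470 + (-1.387470 − (-1.386949))/63 = -1.387478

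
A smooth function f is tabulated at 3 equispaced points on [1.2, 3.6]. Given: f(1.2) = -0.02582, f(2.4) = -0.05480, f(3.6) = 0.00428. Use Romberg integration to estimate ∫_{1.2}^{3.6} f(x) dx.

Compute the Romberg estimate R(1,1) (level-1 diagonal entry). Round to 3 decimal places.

-0.096

R(0,0) (trapezoid, 1 panel, h=2.4000): -0.02585
R(1,0) (trapezoid, 2 panels, h=1.2000): -0.07868
R(1,1) = -0.07868 + (-0.07868 − (-0.02585))/3 = -0.09629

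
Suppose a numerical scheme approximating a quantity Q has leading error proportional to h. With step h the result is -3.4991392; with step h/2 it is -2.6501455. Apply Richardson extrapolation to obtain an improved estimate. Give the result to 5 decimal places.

-1.80115

The leading error scales as h; refining by a factor of 2 reduces it by 2^1 = 2.
Extrapolated value = (2·A(h/2) − A(h)) / (2 − 1)
= (2·(-2.6501455) − (-3.4991392)) / 1
= -1.8011518 / 1 = -1.8011518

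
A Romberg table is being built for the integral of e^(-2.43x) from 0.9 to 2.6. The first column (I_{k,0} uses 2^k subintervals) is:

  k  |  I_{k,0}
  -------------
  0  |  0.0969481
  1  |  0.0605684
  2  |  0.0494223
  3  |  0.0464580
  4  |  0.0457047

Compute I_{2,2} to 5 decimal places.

0.04552

I_{1,1} = (4·0.0605684 − 0.0969481) / 3 = 0.0484418
I_{2,1} = 0.0494223 + (0.0494223 − 0.0605684)/3 = 0.0457069
I_{2,2} = (16·0.0457069 − 0.0484418) / 15 = 0.0455246
(Column j=1 coincides with Simpson's rule on the same nodes.)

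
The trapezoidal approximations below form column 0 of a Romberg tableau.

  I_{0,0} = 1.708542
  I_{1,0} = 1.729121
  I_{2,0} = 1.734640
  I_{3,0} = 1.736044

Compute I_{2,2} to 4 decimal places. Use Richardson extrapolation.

I_{1,1} = (4·1.729121 − 1.708542) / 3 = 1.735981
I_{2,1} = 1.734640 + (1.734640 − 1.729121)/3 = 1.736480
I_{2,2} = 1.736480 + (1.736480 − 1.735981)/15 = 1.736513

1.7365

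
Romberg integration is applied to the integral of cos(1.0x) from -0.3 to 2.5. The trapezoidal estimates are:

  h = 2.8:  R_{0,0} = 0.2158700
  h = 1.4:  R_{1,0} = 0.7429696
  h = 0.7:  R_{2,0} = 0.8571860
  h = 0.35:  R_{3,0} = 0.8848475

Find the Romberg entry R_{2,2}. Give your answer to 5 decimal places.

R_{1,1} = 0.7429696 + (0.7429696 − 0.2158700)/3 = 0.9186695
R_{2,1} = 0.8571860 + (0.8571860 − 0.7429696)/3 = 0.8952581
R_{2,2} = (16·0.8952581 − 0.9186695) / 15 = 0.8936973

0.89370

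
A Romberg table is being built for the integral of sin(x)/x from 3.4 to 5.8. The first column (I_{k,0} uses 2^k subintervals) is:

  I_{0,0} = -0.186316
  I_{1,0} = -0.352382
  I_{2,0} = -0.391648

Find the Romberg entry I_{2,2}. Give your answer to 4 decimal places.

Richardson extrapolation on the trapezoidal column (denominator 4−1=3):
I_{1,1} = (4·(-0.352382) − (-0.186316)) / 3 = -0.407737
I_{2,1} = (4·(-0.391648) − (-0.352382)) / 3 = -0.404737
I_{2,2} = (16·(-0.404737) − (-0.407737)) / 15 = -0.404537

-0.4045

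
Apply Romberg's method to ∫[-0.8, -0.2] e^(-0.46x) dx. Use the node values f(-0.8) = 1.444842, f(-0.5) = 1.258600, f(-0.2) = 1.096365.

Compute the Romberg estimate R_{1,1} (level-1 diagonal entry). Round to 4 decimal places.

0.7576

R_{0,0} (trapezoid, 1 panel, h=0.6000): 0.762362
R_{1,0} (trapezoid, 2 panels, h=0.3000): 0.758761
R_{1,1} = 0.758761 + (0.758761 − 0.762362)/3 = 0.757561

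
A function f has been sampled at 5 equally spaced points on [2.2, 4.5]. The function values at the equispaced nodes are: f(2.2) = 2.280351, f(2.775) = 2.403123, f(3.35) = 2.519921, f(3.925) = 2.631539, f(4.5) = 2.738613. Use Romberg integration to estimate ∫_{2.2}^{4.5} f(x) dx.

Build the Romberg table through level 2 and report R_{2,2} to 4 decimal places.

5.7878

R_{0,0} (trapezoid, 1 panel, h=2.3000): 5.771809
R_{1,0} (trapezoid, 2 panels, h=1.1500): 5.783813
R_{2,0} (trapezoid, 4 panels, h=0.5750): 5.786837
R_{1,1} = 5.783813 + (5.783813 − 5.771809)/3 = 5.787814
R_{2,1} = 5.786837 + (5.786837 − 5.783813)/3 = 5.787845
R_{2,2} = 5.787845 + (5.787845 − 5.787814)/15 = 5.787847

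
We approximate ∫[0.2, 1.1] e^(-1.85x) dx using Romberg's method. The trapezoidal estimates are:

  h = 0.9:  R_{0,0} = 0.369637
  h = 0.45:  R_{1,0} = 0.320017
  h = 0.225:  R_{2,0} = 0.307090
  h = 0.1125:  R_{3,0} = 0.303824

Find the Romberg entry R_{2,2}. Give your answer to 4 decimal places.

Richardson extrapolation on the trapezoidal column (denominator 4−1=3):
R_{1,1} = (4·0.320017 − 0.369637) / 3 = 0.303477
R_{2,1} = (4·0.307090 − 0.320017) / 3 = 0.302781
R_{2,2} = 0.302781 + (0.302781 − 0.303477)/15 = 0.302735

0.3027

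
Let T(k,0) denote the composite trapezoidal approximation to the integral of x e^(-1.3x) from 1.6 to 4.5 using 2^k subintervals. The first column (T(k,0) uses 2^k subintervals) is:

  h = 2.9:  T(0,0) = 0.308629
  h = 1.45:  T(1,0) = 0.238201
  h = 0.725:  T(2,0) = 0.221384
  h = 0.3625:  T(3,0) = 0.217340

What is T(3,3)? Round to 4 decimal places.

T(1,1) = 0.238201 + (0.238201 − 0.308629)/3 = 0.214725
T(2,1) = (4·0.221384 − 0.238201) / 3 = 0.215778
T(3,1) = 0.217340 + (0.217340 − 0.221384)/3 = 0.215992
T(2,2) = (16·0.215778 − 0.214725) / 15 = 0.215848
T(3,2) = (16·0.215992 − 0.215778) / 15 = 0.216006
T(3,3) = (64·0.216006 − 0.215848) / 63 = 0.216009

0.2160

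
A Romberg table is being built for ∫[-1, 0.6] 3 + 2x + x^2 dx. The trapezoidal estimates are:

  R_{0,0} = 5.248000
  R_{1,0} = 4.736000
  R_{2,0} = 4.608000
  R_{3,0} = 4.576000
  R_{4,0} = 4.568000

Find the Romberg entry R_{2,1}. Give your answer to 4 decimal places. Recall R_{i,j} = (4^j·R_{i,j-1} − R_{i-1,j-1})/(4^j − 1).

R_{2,1} = 4.608000 + (4.608000 − 4.736000)/3 = 4.565333

4.5653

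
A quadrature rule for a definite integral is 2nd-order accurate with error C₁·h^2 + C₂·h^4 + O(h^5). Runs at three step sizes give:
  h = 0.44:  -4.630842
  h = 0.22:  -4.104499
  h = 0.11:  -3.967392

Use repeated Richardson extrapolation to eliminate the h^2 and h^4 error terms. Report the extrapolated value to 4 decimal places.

-3.9212

First eliminate the h^2 term (factor 2^2 = 4):
  B₁ = (4·(-4.104499) − (-4.630842))/3 = -3.929051
  B₂ = (4·(-3.967392) − (-4.104499))/3 = -3.921690
Then eliminate the h^4 term (factor 2^4 = 16):
  (16·(-3.921690) − (-3.929051))/15 = -3.921199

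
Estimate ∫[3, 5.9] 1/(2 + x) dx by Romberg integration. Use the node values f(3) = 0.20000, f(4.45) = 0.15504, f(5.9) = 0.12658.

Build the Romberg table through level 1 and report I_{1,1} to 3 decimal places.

I_{0,0} (trapezoid, 1 panel, h=2.9000): 0.47354
I_{1,0} (trapezoid, 2 panels, h=1.4500): 0.46158
I_{1,1} = 0.46158 + (0.46158 − 0.47354)/3 = 0.45759

0.458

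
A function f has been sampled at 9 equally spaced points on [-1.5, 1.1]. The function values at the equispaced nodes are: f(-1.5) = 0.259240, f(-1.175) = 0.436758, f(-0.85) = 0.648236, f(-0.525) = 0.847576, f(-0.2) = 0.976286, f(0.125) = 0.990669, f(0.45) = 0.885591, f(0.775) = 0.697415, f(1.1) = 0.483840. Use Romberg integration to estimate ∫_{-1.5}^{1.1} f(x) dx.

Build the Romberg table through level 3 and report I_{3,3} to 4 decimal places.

I_{0,0} (trapezoid, 1 panel, h=2.6000): 0.966004
I_{1,0} (trapezoid, 2 panels, h=1.3000): 1.752174
I_{2,0} (trapezoid, 4 panels, h=0.6500): 1.873074
I_{3,0} (trapezoid, 8 panels, h=0.3250): 1.902573
I_{1,1} = 1.752174 + (1.752174 − 0.966004)/3 = 2.014231
I_{2,1} = 1.873074 + (1.873074 − 1.752174)/3 = 1.913374
I_{3,1} = 1.902573 + (1.902573 − 1.873074)/3 = 1.912406
I_{2,2} = 1.913374 + (1.913374 − 2.014231)/15 = 1.906650
I_{3,2} = 1.912406 + (1.912406 − 1.913374)/15 = 1.912341
I_{3,3} = 1.912341 + (1.912341 − 1.906650)/63 = 1.912431

1.9124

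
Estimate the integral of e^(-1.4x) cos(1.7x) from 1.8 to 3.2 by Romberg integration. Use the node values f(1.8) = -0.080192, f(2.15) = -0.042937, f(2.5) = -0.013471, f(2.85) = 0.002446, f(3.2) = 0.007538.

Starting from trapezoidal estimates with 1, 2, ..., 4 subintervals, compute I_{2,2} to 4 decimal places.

-0.0306

I_{0,0} (trapezoid, 1 panel, h=1.4000): -0.050858
I_{1,0} (trapezoid, 2 panels, h=0.7000): -0.034859
I_{2,0} (trapezoid, 4 panels, h=0.3500): -0.031601
I_{1,1} = -0.034859 + (-0.034859 − (-0.050858))/3 = -0.029526
I_{2,1} = -0.031601 + (-0.031601 − (-0.034859))/3 = -0.030515
I_{2,2} = -0.030515 + (-0.030515 − (-0.029526))/15 = -0.030581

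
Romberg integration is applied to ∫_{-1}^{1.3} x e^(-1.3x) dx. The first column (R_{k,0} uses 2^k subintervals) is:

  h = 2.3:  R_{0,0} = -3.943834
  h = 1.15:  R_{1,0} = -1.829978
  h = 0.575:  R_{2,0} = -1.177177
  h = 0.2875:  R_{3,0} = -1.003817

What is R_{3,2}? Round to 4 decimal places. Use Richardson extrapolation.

-0.9451

Richardson extrapolation on the trapezoidal column (denominator 4−1=3):
R_{2,1} = -1.177177 + (-1.177177 − (-1.829978))/3 = -0.959577
R_{3,1} = -1.003817 + (-1.003817 − (-1.177177))/3 = -0.946030
R_{3,2} = (16·(-0.946030) − (-0.959577)) / 15 = -0.945127
(Column j=1 coincides with Simpson's rule on the same nodes.)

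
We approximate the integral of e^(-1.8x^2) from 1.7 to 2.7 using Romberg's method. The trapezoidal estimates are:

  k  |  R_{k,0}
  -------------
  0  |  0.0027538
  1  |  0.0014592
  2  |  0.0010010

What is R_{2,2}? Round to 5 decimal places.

Richardson extrapolation on the trapezoidal column (denominator 4−1=3):
R_{1,1} = 0.0014592 + (0.0014592 − 0.0027538)/3 = 0.0010277
R_{2,1} = 0.0010010 + (0.0010010 − 0.0014592)/3 = 0.0008483
R_{2,2} = (16·0.0008483 − 0.0010277) / 15 = 0.0008363

0.00084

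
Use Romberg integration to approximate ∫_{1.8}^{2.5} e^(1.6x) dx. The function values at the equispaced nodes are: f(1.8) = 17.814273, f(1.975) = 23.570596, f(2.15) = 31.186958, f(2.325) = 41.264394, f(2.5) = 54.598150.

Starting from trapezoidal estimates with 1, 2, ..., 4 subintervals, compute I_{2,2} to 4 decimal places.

22.9899

I_{0,0} (trapezoid, 1 panel, h=0.7000): 25.344348
I_{1,0} (trapezoid, 2 panels, h=0.3500): 23.587609
I_{2,0} (trapezoid, 4 panels, h=0.1750): 23.139928
I_{1,1} = 23.587609 + (23.587609 − 25.344348)/3 = 23.002029
I_{2,1} = 23.139928 + (23.139928 − 23.587609)/3 = 22.990701
I_{2,2} = 22.990701 + (22.990701 − 23.002029)/15 = 22.989946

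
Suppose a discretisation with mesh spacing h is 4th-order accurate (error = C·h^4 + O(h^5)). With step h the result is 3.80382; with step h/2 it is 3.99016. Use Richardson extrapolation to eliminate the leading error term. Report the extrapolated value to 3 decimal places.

The leading error scales as h^4; refining by a factor of 2 reduces it by 2^4 = 16.
Extrapolated value = (16·A(h/2) − A(h)) / (16 − 1)
= (16·3.99016 − 3.80382) / 15
= 60.03874 / 15 = 4.00258

4.003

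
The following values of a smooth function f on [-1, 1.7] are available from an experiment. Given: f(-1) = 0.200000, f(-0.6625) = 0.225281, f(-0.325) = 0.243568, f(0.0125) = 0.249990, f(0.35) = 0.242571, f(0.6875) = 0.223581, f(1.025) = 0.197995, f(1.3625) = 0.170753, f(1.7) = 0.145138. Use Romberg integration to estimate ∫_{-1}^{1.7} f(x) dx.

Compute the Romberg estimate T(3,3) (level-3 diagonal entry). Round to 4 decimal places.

T(0,0) (trapezoid, 1 panel, h=2.7000): 0.465936
T(1,0) (trapezoid, 2 panels, h=1.3500): 0.560439
T(2,0) (trapezoid, 4 panels, h=0.6750): 0.578275
T(3,0) (trapezoid, 8 panels, h=0.3375): 0.582629
T(1,1) = 0.560439 + (0.560439 − 0.465936)/3 = 0.591940
T(2,1) = 0.578275 + (0.578275 − 0.560439)/3 = 0.584220
T(3,1) = 0.582629 + (0.582629 − 0.578275)/3 = 0.584080
T(2,2) = 0.584220 + (0.584220 − 0.591940)/15 = 0.583705
T(3,2) = 0.584080 + (0.584080 − 0.584220)/15 = 0.584071
T(3,3) = 0.584071 + (0.584071 − 0.583705)/63 = 0.584077

0.5841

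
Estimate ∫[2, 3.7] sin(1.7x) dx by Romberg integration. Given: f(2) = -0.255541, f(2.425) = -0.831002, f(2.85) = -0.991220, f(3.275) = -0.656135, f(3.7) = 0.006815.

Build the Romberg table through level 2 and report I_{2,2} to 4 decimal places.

-1.1565

I_{0,0} (trapezoid, 1 panel, h=1.7000): -0.211417
I_{1,0} (trapezoid, 2 panels, h=0.8500): -0.948246
I_{2,0} (trapezoid, 4 panels, h=0.4250): -1.106156
I_{1,1} = -0.948246 + (-0.948246 − (-0.211417))/3 = -1.193856
I_{2,1} = -1.106156 + (-1.106156 − (-0.948246))/3 = -1.158793
I_{2,2} = -1.158793 + (-1.158793 − (-1.193856))/15 = -1.156455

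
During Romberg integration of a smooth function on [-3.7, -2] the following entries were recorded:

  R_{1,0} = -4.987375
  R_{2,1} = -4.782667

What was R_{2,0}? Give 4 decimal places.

-4.8338

From R_{2,1} = (4·R_{2,0} − R_{1,0})/3, solve for R_{2,0}:
4·R_{2,0} = 3·(-4.782667) + (-4.987375) = -19.335376
R_{2,0} = -4.833844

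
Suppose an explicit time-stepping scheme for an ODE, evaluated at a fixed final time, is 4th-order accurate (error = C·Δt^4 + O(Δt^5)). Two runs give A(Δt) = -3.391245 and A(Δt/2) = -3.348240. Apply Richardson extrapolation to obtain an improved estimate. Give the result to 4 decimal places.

The leading error scales as Δt^4; refining by a factor of 2 reduces it by 2^4 = 16.
Extrapolated value = (16·A(Δt/2) − A(Δt)) / (16 − 1)
= (16·(-3.348240) − (-3.391245)) / 15
= -50.180595 / 15 = -3.345373

-3.3454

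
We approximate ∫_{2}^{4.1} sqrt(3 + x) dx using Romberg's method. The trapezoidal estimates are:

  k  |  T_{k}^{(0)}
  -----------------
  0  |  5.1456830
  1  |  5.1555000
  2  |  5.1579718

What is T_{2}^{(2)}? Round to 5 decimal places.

T_{1}^{(1)} = 5.1555000 + (5.1555000 − 5.1456830)/3 = 5.1587723
T_{2}^{(1)} = 5.1579718 + (5.1579718 − 5.1555000)/3 = 5.1587957
T_{2}^{(2)} = (16·5.1587957 − 5.1587723) / 15 = 5.1587973

5.15880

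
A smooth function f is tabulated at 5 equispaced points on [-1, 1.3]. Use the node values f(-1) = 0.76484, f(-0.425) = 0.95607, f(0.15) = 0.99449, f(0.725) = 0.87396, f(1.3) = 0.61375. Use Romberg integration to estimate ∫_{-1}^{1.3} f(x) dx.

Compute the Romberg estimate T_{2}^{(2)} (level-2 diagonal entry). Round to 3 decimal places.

T_{0}^{(0)} (trapezoid, 1 panel, h=2.3000): 1.58538
T_{1}^{(0)} (trapezoid, 2 panels, h=1.1500): 1.93635
T_{2}^{(0)} (trapezoid, 4 panels, h=0.5750): 2.02044
T_{1}^{(1)} = 1.93635 + (1.93635 − 1.58538)/3 = 2.05334
T_{2}^{(1)} = 2.02044 + (2.02044 − 1.93635)/3 = 2.04847
T_{2}^{(2)} = 2.04847 + (2.04847 − 2.05334)/15 = 2.04815

2.048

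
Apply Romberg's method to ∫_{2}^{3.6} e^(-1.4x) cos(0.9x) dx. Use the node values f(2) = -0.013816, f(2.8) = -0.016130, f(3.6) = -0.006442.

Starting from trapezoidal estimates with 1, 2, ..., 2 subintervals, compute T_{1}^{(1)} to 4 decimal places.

T_{0}^{(0)} (trapezoid, 1 panel, h=1.6000): -0.016206
T_{1}^{(0)} (trapezoid, 2 panels, h=0.8000): -0.021007
T_{1}^{(1)} = -0.021007 + (-0.021007 − (-0.016206))/3 = -0.022607

-0.0226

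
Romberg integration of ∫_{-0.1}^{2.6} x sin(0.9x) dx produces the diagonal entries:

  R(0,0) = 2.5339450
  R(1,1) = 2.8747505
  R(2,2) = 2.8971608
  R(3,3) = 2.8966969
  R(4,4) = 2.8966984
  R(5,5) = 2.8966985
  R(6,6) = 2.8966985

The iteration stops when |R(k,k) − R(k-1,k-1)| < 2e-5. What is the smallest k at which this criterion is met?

|R(1,1) − R(0,0)| = 0.3408055 ≥ 2e-5
|R(2,2) − R(1,1)| = 0.0224103 ≥ 2e-5
|R(3,3) − R(2,2)| = 0.0004639 ≥ 2e-5
|R(4,4) − R(3,3)| = 0.0000015 < 2e-5

k = 4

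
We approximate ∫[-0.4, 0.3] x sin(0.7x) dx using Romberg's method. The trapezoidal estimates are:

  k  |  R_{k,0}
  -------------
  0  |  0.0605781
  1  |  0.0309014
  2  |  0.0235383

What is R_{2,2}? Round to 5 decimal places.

0.02109

Richardson extrapolation on the trapezoidal column (denominator 4−1=3):
R_{1,1} = (4·0.0309014 − 0.0605781) / 3 = 0.0210092
R_{2,1} = (4·0.0235383 − 0.0309014) / 3 = 0.0210839
R_{2,2} = (16·0.0210839 − 0.0210092) / 15 = 0.0210889
(Column j=1 coincides with Simpson's rule on the same nodes.)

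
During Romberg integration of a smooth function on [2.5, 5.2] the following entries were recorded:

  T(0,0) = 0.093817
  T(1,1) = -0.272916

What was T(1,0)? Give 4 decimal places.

From T(1,1) = (4·T(1,0) − T(0,0))/3, solve for T(1,0):
4·T(1,0) = 3·(-0.272916) + 0.093817 = -0.724931
T(1,0) = -0.181233

-0.1812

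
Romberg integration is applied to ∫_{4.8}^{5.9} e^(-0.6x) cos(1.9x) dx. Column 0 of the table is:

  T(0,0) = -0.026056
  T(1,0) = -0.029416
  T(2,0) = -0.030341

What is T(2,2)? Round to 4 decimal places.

-0.0307

T(1,1) = (4·(-0.029416) − (-0.026056)) / 3 = -0.030536
T(2,1) = -0.030341 + (-0.030341 − (-0.029416))/3 = -0.030649
T(2,2) = -0.030649 + (-0.030649 − (-0.030536))/15 = -0.030657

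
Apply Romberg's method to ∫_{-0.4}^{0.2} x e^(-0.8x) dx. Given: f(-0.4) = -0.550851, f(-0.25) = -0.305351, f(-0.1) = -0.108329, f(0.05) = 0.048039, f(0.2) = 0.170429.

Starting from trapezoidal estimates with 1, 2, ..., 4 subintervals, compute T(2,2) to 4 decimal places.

T(0,0) (trapezoid, 1 panel, h=0.6000): -0.114127
T(1,0) (trapezoid, 2 panels, h=0.3000): -0.089562
T(2,0) (trapezoid, 4 panels, h=0.1500): -0.083378
T(1,1) = -0.089562 + (-0.089562 − (-0.114127))/3 = -0.081374
T(2,1) = -0.083378 + (-0.083378 − (-0.089562))/3 = -0.081317
T(2,2) = -0.081317 + (-0.081317 − (-0.081374))/15 = -0.081313

-0.0813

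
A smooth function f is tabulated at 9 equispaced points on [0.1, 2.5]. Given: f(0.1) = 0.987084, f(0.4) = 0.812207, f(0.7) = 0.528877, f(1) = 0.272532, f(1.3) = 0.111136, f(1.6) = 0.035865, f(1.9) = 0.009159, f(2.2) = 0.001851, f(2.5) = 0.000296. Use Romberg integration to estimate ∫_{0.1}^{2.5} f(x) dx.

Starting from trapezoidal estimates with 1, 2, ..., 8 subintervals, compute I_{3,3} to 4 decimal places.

I_{0,0} (trapezoid, 1 panel, h=2.4000): 1.184856
I_{1,0} (trapezoid, 2 panels, h=1.2000): 0.725791
I_{2,0} (trapezoid, 4 panels, h=0.6000): 0.685717
I_{3,0} (trapezoid, 8 panels, h=0.3000): 0.679595
I_{1,1} = 0.725791 + (0.725791 − 1.184856)/3 = 0.572769
I_{2,1} = 0.685717 + (0.685717 − 0.725791)/3 = 0.672359
I_{3,1} = 0.679595 + (0.679595 − 0.685717)/3 = 0.677554
I_{2,2} = 0.672359 + (0.672359 − 0.572769)/15 = 0.678998
I_{3,2} = 0.677554 + (0.677554 − 0.672359)/15 = 0.677900
I_{3,3} = 0.677900 + (0.677900 − 0.678998)/63 = 0.677883

0.6779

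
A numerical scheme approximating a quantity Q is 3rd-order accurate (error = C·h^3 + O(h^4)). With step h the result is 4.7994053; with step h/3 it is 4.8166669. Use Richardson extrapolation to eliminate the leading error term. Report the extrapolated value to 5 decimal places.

4.81733

The leading error scales as h^3; refining by a factor of 3 reduces it by 3^3 = 27.
Extrapolated value = (27·A(h/3) − A(h)) / (27 − 1)
= (27·4.8166669 − 4.7994053) / 26
= 125.2506010 / 26 = 4.8173308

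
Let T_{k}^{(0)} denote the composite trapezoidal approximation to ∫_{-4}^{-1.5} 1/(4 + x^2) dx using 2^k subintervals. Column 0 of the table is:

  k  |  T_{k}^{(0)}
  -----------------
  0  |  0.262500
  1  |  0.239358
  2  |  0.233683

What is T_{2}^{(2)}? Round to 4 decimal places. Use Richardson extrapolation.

0.2318

T_{1}^{(1)} = 0.239358 + (0.239358 − 0.262500)/3 = 0.231644
T_{2}^{(1)} = 0.233683 + (0.233683 − 0.239358)/3 = 0.231791
T_{2}^{(2)} = 0.231791 + (0.231791 − 0.231644)/15 = 0.231801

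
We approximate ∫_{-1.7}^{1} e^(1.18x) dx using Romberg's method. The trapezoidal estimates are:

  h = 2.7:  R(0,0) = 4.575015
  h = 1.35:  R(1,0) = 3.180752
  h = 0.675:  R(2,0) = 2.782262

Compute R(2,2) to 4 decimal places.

2.6450

R(1,1) = 3.180752 + (3.180752 − 4.575015)/3 = 2.715998
R(2,1) = 2.782262 + (2.782262 − 3.180752)/3 = 2.649432
R(2,2) = 2.649432 + (2.649432 − 2.715998)/15 = 2.644994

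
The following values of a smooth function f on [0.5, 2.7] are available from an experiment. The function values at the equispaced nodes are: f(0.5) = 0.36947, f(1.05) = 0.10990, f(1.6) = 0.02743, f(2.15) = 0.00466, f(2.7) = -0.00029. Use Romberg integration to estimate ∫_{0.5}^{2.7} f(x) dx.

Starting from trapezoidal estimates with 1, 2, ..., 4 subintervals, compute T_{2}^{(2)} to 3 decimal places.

0.161

T_{0}^{(0)} (trapezoid, 1 panel, h=2.2000): 0.40610
T_{1}^{(0)} (trapezoid, 2 panels, h=1.1000): 0.23322
T_{2}^{(0)} (trapezoid, 4 panels, h=0.5500): 0.17962
T_{1}^{(1)} = 0.23322 + (0.23322 − 0.40610)/3 = 0.17559
T_{2}^{(1)} = 0.17962 + (0.17962 − 0.23322)/3 = 0.16175
T_{2}^{(2)} = 0.16175 + (0.16175 − 0.17559)/15 = 0.16083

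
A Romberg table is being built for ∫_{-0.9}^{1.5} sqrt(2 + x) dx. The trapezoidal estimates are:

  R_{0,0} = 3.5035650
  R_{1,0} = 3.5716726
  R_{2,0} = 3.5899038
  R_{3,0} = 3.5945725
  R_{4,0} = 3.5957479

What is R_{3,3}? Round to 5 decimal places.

3.59614

Richardson extrapolation on the trapezoidal column (denominator 4−1=3):
R_{1,1} = (4·3.5716726 − 3.5035650) / 3 = 3.5943751
R_{2,1} = (4·3.5899038 − 3.5716726) / 3 = 3.5959809
R_{3,1} = 3.5945725 + (3.5945725 − 3.5899038)/3 = 3.5961287
R_{2,2} = 3.5959809 + (3.5959809 − 3.5943751)/15 = 3.5960880
R_{3,2} = (16·3.5961287 − 3.5959809) / 15 = 3.5961386
R_{3,3} = (64·3.5961386 − 3.5960880) / 63 = 3.5961394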